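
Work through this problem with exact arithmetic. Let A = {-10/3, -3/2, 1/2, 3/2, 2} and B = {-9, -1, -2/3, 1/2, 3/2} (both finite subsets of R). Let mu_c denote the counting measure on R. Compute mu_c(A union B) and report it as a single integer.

Counting measure on a finite set equals cardinality. By inclusion-exclusion, |A union B| = |A| + |B| - |A cap B|.
|A| = 5, |B| = 5, |A cap B| = 2.
So mu_c(A union B) = 5 + 5 - 2 = 8.

8


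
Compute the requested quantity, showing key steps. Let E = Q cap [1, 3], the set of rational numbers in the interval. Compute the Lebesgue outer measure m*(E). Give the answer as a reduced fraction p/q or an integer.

The set Q cap [1, 3] is countable (a subset of the countable set Q). Lebesgue outer measure of any countable set is 0: each singleton {q} has m*({q}) = 0, and by countable subadditivity m*(union_k {q_k}) <= sum_k m*({q_k}) = sum_k 0 = 0. The reverse inequality m*(E) >= 0 is automatic. So m*(Q cap [1, 3]) = 0.

0


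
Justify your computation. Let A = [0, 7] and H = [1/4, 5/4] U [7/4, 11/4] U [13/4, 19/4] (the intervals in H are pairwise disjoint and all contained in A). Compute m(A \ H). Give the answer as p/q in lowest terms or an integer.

The ambient interval has length m(A) = 7 - 0 = 7.
Since the holes are disjoint and sit inside A, by finite additivity
  m(H) = sum_i (b_i - a_i), and m(A \ H) = m(A) - m(H).
Computing the hole measures:
  m(H_1) = 5/4 - 1/4 = 1.
  m(H_2) = 11/4 - 7/4 = 1.
  m(H_3) = 19/4 - 13/4 = 3/2.
Summed: m(H) = 1 + 1 + 3/2 = 7/2.
So m(A \ H) = 7 - 7/2 = 7/2.

7/2


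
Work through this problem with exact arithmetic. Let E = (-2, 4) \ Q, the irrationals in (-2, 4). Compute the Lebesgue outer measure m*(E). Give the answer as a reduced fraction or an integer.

The interval I = (-2, 4) has m(I) = 4 - (-2) = 6 (endpoints are measure-zero, so open/closed/half-open agree). Write I = (I cap Q) u (I \ Q). The rationals in I are countable, so m*(I cap Q) = 0 (cover each rational by intervals whose total length is arbitrarily small). By countable subadditivity m*(I) <= m*(I cap Q) + m*(I \ Q), hence m*(I \ Q) >= m(I) = 6. The reverse inequality m*(I \ Q) <= m*(I) = 6 is trivial since (I \ Q) is a subset of I. Therefore m*(I \ Q) = 6.

6


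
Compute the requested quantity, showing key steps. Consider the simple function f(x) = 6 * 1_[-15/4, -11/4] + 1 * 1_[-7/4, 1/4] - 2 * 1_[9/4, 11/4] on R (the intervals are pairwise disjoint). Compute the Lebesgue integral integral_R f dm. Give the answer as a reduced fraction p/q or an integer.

For a simple function f = sum_i c_i * 1_{A_i} with disjoint A_i,
  integral f dm = sum_i c_i * m(A_i).
Lengths of the A_i:
  m(A_1) = -11/4 - (-15/4) = 1.
  m(A_2) = 1/4 - (-7/4) = 2.
  m(A_3) = 11/4 - 9/4 = 1/2.
Contributions c_i * m(A_i):
  (6) * (1) = 6.
  (1) * (2) = 2.
  (-2) * (1/2) = -1.
Total: 6 + 2 - 1 = 7.

7


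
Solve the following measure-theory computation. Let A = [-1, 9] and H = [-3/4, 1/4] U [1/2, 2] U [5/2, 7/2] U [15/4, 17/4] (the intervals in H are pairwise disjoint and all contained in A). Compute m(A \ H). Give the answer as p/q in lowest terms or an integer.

The ambient interval has length m(A) = 9 - (-1) = 10.
Since the holes are disjoint and sit inside A, by finite additivity
  m(H) = sum_i (b_i - a_i), and m(A \ H) = m(A) - m(H).
Computing the hole measures:
  m(H_1) = 1/4 - (-3/4) = 1.
  m(H_2) = 2 - 1/2 = 3/2.
  m(H_3) = 7/2 - 5/2 = 1.
  m(H_4) = 17/4 - 15/4 = 1/2.
Summed: m(H) = 1 + 3/2 + 1 + 1/2 = 4.
So m(A \ H) = 10 - 4 = 6.

6


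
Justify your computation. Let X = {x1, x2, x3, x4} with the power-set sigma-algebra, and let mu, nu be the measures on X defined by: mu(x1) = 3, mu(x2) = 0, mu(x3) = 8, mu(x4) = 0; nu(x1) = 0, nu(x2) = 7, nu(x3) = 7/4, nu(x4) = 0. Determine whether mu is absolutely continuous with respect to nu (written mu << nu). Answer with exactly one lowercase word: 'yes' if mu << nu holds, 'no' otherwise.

mu << nu means: every nu-null measurable set is also mu-null; equivalently, for every atom x, if nu({x}) = 0 then mu({x}) = 0.
Checking each atom:
  x1: nu = 0, mu = 3 > 0 -> violates mu << nu.
  x2: nu = 7 > 0 -> no constraint.
  x3: nu = 7/4 > 0 -> no constraint.
  x4: nu = 0, mu = 0 -> consistent with mu << nu.
The atom(s) x1 violate the condition (nu = 0 but mu > 0). Therefore mu is NOT absolutely continuous w.r.t. nu.

no


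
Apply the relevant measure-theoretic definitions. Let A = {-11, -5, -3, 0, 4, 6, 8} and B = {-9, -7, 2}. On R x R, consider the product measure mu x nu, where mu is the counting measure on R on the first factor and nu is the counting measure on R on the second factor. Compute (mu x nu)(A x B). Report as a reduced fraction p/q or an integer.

For a measurable rectangle A x B, the product measure satisfies
  (mu x nu)(A x B) = mu(A) * nu(B).
  mu(A) = 7.
  nu(B) = 3.
  (mu x nu)(A x B) = 7 * 3 = 21.

21


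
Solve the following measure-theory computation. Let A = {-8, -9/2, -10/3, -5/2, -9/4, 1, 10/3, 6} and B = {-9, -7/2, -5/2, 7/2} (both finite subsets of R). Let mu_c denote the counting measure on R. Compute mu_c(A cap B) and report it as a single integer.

Counting measure on a finite set equals cardinality. mu_c(A cap B) = |A cap B| (elements appearing in both).
Enumerating the elements of A that also lie in B gives 1 element(s).
So mu_c(A cap B) = 1.

1


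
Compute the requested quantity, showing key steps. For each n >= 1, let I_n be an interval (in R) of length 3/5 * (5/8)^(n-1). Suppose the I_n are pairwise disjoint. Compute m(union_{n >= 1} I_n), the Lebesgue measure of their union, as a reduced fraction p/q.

By countable additivity of the Lebesgue measure on pairwise disjoint measurable sets,
  m(union_{n >= 1} I_n) = sum_{n >= 1} m(I_n) = sum_{n >= 1} a * r^(n-1),
  with a = 3/5 and r = 5/8.
Since 0 < r = 5/8 < 1, the geometric series converges:
  sum_{n >= 1} a * r^(n-1) = a / (1 - r).
  = 3/5 / (1 - 5/8)
  = 3/5 / (3/8)
  = 8/5.

8/5


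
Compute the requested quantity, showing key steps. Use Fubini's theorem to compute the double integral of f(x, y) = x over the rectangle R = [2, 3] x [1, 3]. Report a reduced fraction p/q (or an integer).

f(x, y) is a tensor product of a function of x and a function of y, and both factors are bounded continuous (hence Lebesgue integrable) on the rectangle, so Fubini's theorem applies:
  integral_R f d(m x m) = (integral_a1^b1 x dx) * (integral_a2^b2 1 dy).
Inner integral in x: integral_{2}^{3} x dx = (3^2 - 2^2)/2
  = 5/2.
Inner integral in y: integral_{1}^{3} 1 dy = (3^1 - 1^1)/1
  = 2.
Product: (5/2) * (2) = 5.

5


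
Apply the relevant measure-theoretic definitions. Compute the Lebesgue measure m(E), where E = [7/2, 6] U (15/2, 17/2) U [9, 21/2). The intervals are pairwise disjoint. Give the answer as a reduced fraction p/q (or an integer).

For pairwise disjoint intervals, m(union_i I_i) = sum_i m(I_i),
and m is invariant under swapping open/closed endpoints (single points have measure 0).
So m(E) = sum_i (b_i - a_i).
  I_1 has length 6 - 7/2 = 5/2.
  I_2 has length 17/2 - 15/2 = 1.
  I_3 has length 21/2 - 9 = 3/2.
Summing:
  m(E) = 5/2 + 1 + 3/2 = 5.

5


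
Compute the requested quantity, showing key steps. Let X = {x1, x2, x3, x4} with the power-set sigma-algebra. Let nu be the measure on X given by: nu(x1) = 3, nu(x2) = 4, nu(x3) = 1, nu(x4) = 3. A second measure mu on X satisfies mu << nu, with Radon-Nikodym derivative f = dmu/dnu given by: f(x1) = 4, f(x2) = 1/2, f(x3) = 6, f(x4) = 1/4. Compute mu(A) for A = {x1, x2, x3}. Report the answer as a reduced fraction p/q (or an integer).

By the defining property of the Radon-Nikodym derivative, for every measurable set A,
  mu(A) = integral_A f dnu.
Since nu is a discrete measure concentrated on the atoms of X, the integral over A reduces to the sum
  mu(A) = sum_{x in A} f(x) * nu({x}).
Computing each term:
  x1: f(x1) * nu(x1) = 4 * 3 = 12.
  x2: f(x2) * nu(x2) = 1/2 * 4 = 2.
  x3: f(x3) * nu(x3) = 6 * 1 = 6.
Summing: mu(A) = 12 + 2 + 6 = 20.

20


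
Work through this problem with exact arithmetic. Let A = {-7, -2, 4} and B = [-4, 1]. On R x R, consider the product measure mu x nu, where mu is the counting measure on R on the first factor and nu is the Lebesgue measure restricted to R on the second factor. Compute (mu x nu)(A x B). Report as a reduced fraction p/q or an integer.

For a measurable rectangle A x B, the product measure satisfies
  (mu x nu)(A x B) = mu(A) * nu(B).
  mu(A) = 3.
  nu(B) = 5.
  (mu x nu)(A x B) = 3 * 5 = 15.

15


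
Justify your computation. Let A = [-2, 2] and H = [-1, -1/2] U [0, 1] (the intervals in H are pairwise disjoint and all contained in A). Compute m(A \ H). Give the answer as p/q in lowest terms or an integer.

The ambient interval has length m(A) = 2 - (-2) = 4.
Since the holes are disjoint and sit inside A, by finite additivity
  m(H) = sum_i (b_i - a_i), and m(A \ H) = m(A) - m(H).
Computing the hole measures:
  m(H_1) = -1/2 - (-1) = 1/2.
  m(H_2) = 1 - 0 = 1.
Summed: m(H) = 1/2 + 1 = 3/2.
So m(A \ H) = 4 - 3/2 = 5/2.

5/2


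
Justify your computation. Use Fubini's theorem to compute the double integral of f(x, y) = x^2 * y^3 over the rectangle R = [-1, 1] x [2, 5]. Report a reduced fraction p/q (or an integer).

f(x, y) is a tensor product of a function of x and a function of y, and both factors are bounded continuous (hence Lebesgue integrable) on the rectangle, so Fubini's theorem applies:
  integral_R f d(m x m) = (integral_a1^b1 x^2 dx) * (integral_a2^b2 y^3 dy).
Inner integral in x: integral_{-1}^{1} x^2 dx = (1^3 - (-1)^3)/3
  = 2/3.
Inner integral in y: integral_{2}^{5} y^3 dy = (5^4 - 2^4)/4
  = 609/4.
Product: (2/3) * (609/4) = 203/2.

203/2


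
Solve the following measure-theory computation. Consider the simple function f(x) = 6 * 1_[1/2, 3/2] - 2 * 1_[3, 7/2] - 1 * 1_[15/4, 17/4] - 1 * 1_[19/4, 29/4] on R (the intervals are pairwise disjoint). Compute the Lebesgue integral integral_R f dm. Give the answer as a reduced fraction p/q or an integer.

For a simple function f = sum_i c_i * 1_{A_i} with disjoint A_i,
  integral f dm = sum_i c_i * m(A_i).
Lengths of the A_i:
  m(A_1) = 3/2 - 1/2 = 1.
  m(A_2) = 7/2 - 3 = 1/2.
  m(A_3) = 17/4 - 15/4 = 1/2.
  m(A_4) = 29/4 - 19/4 = 5/2.
Contributions c_i * m(A_i):
  (6) * (1) = 6.
  (-2) * (1/2) = -1.
  (-1) * (1/2) = -1/2.
  (-1) * (5/2) = -5/2.
Total: 6 - 1 - 1/2 - 5/2 = 2.

2


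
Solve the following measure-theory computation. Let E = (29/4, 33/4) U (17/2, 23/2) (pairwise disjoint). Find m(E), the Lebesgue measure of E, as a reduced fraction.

For pairwise disjoint intervals, m(union_i I_i) = sum_i m(I_i),
and m is invariant under swapping open/closed endpoints (single points have measure 0).
So m(E) = sum_i (b_i - a_i).
  I_1 has length 33/4 - 29/4 = 1.
  I_2 has length 23/2 - 17/2 = 3.
Summing:
  m(E) = 1 + 3 = 4.

4


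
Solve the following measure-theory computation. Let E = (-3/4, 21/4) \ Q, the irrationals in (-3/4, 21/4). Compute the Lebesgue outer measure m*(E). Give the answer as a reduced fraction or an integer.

The interval I = (-3/4, 21/4) has m(I) = 21/4 - (-3/4) = 6 (endpoints are measure-zero, so open/closed/half-open agree). Write I = (I cap Q) u (I \ Q). The rationals in I are countable, so m*(I cap Q) = 0 (cover each rational by intervals whose total length is arbitrarily small). By countable subadditivity m*(I) <= m*(I cap Q) + m*(I \ Q), hence m*(I \ Q) >= m(I) = 6. The reverse inequality m*(I \ Q) <= m*(I) = 6 is trivial since (I \ Q) is a subset of I. Therefore m*(I \ Q) = 6.

6


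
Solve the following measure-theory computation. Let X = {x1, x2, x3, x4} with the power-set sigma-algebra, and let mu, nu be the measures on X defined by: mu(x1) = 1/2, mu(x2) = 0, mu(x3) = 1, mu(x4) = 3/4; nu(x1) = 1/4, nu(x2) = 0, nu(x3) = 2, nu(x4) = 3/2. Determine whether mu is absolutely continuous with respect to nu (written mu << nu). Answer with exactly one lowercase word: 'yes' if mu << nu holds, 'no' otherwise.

mu << nu means: every nu-null measurable set is also mu-null; equivalently, for every atom x, if nu({x}) = 0 then mu({x}) = 0.
Checking each atom:
  x1: nu = 1/4 > 0 -> no constraint.
  x2: nu = 0, mu = 0 -> consistent with mu << nu.
  x3: nu = 2 > 0 -> no constraint.
  x4: nu = 3/2 > 0 -> no constraint.
No atom violates the condition. Therefore mu << nu.

yes


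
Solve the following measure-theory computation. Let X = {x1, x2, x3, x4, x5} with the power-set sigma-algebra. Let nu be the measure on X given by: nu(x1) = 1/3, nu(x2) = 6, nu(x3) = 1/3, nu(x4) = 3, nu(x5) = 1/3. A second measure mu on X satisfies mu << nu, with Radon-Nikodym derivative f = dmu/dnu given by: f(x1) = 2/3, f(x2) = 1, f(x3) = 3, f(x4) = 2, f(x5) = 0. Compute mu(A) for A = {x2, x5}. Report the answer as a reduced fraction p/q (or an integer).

By the defining property of the Radon-Nikodym derivative, for every measurable set A,
  mu(A) = integral_A f dnu.
Since nu is a discrete measure concentrated on the atoms of X, the integral over A reduces to the sum
  mu(A) = sum_{x in A} f(x) * nu({x}).
Computing each term:
  x2: f(x2) * nu(x2) = 1 * 6 = 6.
  x5: f(x5) * nu(x5) = 0 * 1/3 = 0.
Summing: mu(A) = 6 + 0 = 6.

6


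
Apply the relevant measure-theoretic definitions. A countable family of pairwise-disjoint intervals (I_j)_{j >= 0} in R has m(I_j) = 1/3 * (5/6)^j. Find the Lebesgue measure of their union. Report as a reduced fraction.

By countable additivity of the Lebesgue measure on pairwise disjoint measurable sets,
  m(union_{j >= 0} I_j) = sum_{j >= 0} m(I_j) = sum_{j >= 0} a * r^j,
  with a = 1/3 and r = 5/6.
Since 0 < r = 5/6 < 1, the geometric series converges:
  sum_{j >= 0} a * r^j = a / (1 - r).
  = 1/3 / (1 - 5/6)
  = 1/3 / (1/6)
  = 2.

2


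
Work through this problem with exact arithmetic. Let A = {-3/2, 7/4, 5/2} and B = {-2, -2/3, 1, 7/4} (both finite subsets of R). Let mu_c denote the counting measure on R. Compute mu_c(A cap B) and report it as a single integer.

Counting measure on a finite set equals cardinality. mu_c(A cap B) = |A cap B| (elements appearing in both).
Enumerating the elements of A that also lie in B gives 1 element(s).
So mu_c(A cap B) = 1.

1


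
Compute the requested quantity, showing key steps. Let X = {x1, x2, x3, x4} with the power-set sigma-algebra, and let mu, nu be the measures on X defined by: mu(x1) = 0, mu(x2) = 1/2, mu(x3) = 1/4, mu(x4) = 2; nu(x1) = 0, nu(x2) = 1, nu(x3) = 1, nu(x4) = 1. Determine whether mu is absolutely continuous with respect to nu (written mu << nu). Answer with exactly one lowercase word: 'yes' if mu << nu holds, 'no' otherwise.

mu << nu means: every nu-null measurable set is also mu-null; equivalently, for every atom x, if nu({x}) = 0 then mu({x}) = 0.
Checking each atom:
  x1: nu = 0, mu = 0 -> consistent with mu << nu.
  x2: nu = 1 > 0 -> no constraint.
  x3: nu = 1 > 0 -> no constraint.
  x4: nu = 1 > 0 -> no constraint.
No atom violates the condition. Therefore mu << nu.

yes


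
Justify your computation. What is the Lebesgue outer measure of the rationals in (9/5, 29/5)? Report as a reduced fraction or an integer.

E = Q cap (9/5, 29/5) is a subset of Q, which is countable. Enumerate Q = {q_1, q_2, ...}; for any eps > 0, cover q_k by the open interval (q_k - eps/2^(k+1), q_k + eps/2^(k+1)), of length eps/2^k. The total cover length is sum_{k>=1} eps/2^k = eps. Hence m*(E) <= m*(Q) <= eps for every eps > 0, and since outer measure is non-negative, m*(E) = 0.

0


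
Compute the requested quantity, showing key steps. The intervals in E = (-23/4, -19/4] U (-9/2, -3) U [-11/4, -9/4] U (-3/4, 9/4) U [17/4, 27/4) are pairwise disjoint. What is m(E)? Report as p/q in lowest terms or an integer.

For pairwise disjoint intervals, m(union_i I_i) = sum_i m(I_i),
and m is invariant under swapping open/closed endpoints (single points have measure 0).
So m(E) = sum_i (b_i - a_i).
  I_1 has length -19/4 - (-23/4) = 1.
  I_2 has length -3 - (-9/2) = 3/2.
  I_3 has length -9/4 - (-11/4) = 1/2.
  I_4 has length 9/4 - (-3/4) = 3.
  I_5 has length 27/4 - 17/4 = 5/2.
Summing:
  m(E) = 1 + 3/2 + 1/2 + 3 + 5/2 = 17/2.

17/2


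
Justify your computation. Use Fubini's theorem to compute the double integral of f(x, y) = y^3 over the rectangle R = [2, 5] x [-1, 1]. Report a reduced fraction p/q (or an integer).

f(x, y) is a tensor product of a function of x and a function of y, and both factors are bounded continuous (hence Lebesgue integrable) on the rectangle, so Fubini's theorem applies:
  integral_R f d(m x m) = (integral_a1^b1 1 dx) * (integral_a2^b2 y^3 dy).
Inner integral in x: integral_{2}^{5} 1 dx = (5^1 - 2^1)/1
  = 3.
Inner integral in y: integral_{-1}^{1} y^3 dy = (1^4 - (-1)^4)/4
  = 0.
Product: (3) * (0) = 0.

0


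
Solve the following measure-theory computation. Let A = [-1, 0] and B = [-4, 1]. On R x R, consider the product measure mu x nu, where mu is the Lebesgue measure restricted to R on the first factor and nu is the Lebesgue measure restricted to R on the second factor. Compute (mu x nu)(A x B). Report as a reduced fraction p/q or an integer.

For a measurable rectangle A x B, the product measure satisfies
  (mu x nu)(A x B) = mu(A) * nu(B).
  mu(A) = 1.
  nu(B) = 5.
  (mu x nu)(A x B) = 1 * 5 = 5.

5


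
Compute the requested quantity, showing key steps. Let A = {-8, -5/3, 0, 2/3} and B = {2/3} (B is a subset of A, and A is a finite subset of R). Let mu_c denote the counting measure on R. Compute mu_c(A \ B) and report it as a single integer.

Counting measure assigns mu_c(E) = |E| (number of elements) when E is finite. For B subset A, A \ B is the set of elements of A not in B, so |A \ B| = |A| - |B|.
|A| = 4, |B| = 1, so mu_c(A \ B) = 4 - 1 = 3.

3


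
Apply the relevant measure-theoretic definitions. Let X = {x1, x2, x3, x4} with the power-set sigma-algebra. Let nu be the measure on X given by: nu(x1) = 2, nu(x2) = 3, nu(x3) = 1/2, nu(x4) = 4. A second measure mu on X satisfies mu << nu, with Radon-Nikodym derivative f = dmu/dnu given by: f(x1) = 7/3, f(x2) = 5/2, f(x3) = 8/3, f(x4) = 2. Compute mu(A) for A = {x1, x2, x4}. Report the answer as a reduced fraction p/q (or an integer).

By the defining property of the Radon-Nikodym derivative, for every measurable set A,
  mu(A) = integral_A f dnu.
Since nu is a discrete measure concentrated on the atoms of X, the integral over A reduces to the sum
  mu(A) = sum_{x in A} f(x) * nu({x}).
Computing each term:
  x1: f(x1) * nu(x1) = 7/3 * 2 = 14/3.
  x2: f(x2) * nu(x2) = 5/2 * 3 = 15/2.
  x4: f(x4) * nu(x4) = 2 * 4 = 8.
Summing: mu(A) = 14/3 + 15/2 + 8 = 121/6.

121/6


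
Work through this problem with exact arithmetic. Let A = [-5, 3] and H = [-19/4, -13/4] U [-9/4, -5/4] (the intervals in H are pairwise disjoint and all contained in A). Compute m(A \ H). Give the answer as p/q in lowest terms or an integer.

The ambient interval has length m(A) = 3 - (-5) = 8.
Since the holes are disjoint and sit inside A, by finite additivity
  m(H) = sum_i (b_i - a_i), and m(A \ H) = m(A) - m(H).
Computing the hole measures:
  m(H_1) = -13/4 - (-19/4) = 3/2.
  m(H_2) = -5/4 - (-9/4) = 1.
Summed: m(H) = 3/2 + 1 = 5/2.
So m(A \ H) = 8 - 5/2 = 11/2.

11/2


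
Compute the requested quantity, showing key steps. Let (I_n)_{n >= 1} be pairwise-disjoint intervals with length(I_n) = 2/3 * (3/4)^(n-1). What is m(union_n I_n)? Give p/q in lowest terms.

By countable additivity of the Lebesgue measure on pairwise disjoint measurable sets,
  m(union_{n >= 1} I_n) = sum_{n >= 1} m(I_n) = sum_{n >= 1} a * r^(n-1),
  with a = 2/3 and r = 3/4.
Since 0 < r = 3/4 < 1, the geometric series converges:
  sum_{n >= 1} a * r^(n-1) = a / (1 - r).
  = 2/3 / (1 - 3/4)
  = 2/3 / (1/4)
  = 8/3.

8/3


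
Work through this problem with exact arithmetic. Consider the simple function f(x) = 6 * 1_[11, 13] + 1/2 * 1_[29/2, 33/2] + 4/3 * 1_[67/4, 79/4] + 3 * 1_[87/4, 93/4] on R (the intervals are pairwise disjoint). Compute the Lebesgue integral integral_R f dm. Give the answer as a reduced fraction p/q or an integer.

For a simple function f = sum_i c_i * 1_{A_i} with disjoint A_i,
  integral f dm = sum_i c_i * m(A_i).
Lengths of the A_i:
  m(A_1) = 13 - 11 = 2.
  m(A_2) = 33/2 - 29/2 = 2.
  m(A_3) = 79/4 - 67/4 = 3.
  m(A_4) = 93/4 - 87/4 = 3/2.
Contributions c_i * m(A_i):
  (6) * (2) = 12.
  (1/2) * (2) = 1.
  (4/3) * (3) = 4.
  (3) * (3/2) = 9/2.
Total: 12 + 1 + 4 + 9/2 = 43/2.

43/2


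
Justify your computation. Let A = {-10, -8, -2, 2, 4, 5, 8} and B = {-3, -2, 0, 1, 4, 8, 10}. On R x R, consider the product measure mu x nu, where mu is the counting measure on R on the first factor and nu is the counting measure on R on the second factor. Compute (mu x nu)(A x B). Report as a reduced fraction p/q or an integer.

For a measurable rectangle A x B, the product measure satisfies
  (mu x nu)(A x B) = mu(A) * nu(B).
  mu(A) = 7.
  nu(B) = 7.
  (mu x nu)(A x B) = 7 * 7 = 49.

49


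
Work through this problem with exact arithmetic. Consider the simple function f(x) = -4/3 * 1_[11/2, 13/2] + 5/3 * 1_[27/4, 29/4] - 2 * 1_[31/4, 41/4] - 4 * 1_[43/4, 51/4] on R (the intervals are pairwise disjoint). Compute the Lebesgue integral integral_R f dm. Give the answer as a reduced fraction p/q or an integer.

For a simple function f = sum_i c_i * 1_{A_i} with disjoint A_i,
  integral f dm = sum_i c_i * m(A_i).
Lengths of the A_i:
  m(A_1) = 13/2 - 11/2 = 1.
  m(A_2) = 29/4 - 27/4 = 1/2.
  m(A_3) = 41/4 - 31/4 = 5/2.
  m(A_4) = 51/4 - 43/4 = 2.
Contributions c_i * m(A_i):
  (-4/3) * (1) = -4/3.
  (5/3) * (1/2) = 5/6.
  (-2) * (5/2) = -5.
  (-4) * (2) = -8.
Total: -4/3 + 5/6 - 5 - 8 = -27/2.

-27/2


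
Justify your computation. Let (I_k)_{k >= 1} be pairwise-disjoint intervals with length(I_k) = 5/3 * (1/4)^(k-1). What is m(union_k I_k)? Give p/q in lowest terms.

By countable additivity of the Lebesgue measure on pairwise disjoint measurable sets,
  m(union_{k >= 1} I_k) = sum_{k >= 1} m(I_k) = sum_{k >= 1} a * r^(k-1),
  with a = 5/3 and r = 1/4.
Since 0 < r = 1/4 < 1, the geometric series converges:
  sum_{k >= 1} a * r^(k-1) = a / (1 - r).
  = 5/3 / (1 - 1/4)
  = 5/3 / (3/4)
  = 20/9.

20/9


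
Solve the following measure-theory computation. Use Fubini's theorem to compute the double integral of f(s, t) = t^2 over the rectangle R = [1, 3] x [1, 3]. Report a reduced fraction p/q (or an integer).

f(s, t) is a tensor product of a function of s and a function of t, and both factors are bounded continuous (hence Lebesgue integrable) on the rectangle, so Fubini's theorem applies:
  integral_R f d(m x m) = (integral_a1^b1 1 ds) * (integral_a2^b2 t^2 dt).
Inner integral in s: integral_{1}^{3} 1 ds = (3^1 - 1^1)/1
  = 2.
Inner integral in t: integral_{1}^{3} t^2 dt = (3^3 - 1^3)/3
  = 26/3.
Product: (2) * (26/3) = 52/3.

52/3


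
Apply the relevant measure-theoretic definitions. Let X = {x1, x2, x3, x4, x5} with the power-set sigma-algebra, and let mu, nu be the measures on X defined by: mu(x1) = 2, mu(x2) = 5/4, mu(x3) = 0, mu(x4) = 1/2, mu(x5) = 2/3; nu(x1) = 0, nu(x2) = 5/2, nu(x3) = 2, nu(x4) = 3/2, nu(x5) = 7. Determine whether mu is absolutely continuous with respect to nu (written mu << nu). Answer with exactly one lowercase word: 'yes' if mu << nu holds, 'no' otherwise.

mu << nu means: every nu-null measurable set is also mu-null; equivalently, for every atom x, if nu({x}) = 0 then mu({x}) = 0.
Checking each atom:
  x1: nu = 0, mu = 2 > 0 -> violates mu << nu.
  x2: nu = 5/2 > 0 -> no constraint.
  x3: nu = 2 > 0 -> no constraint.
  x4: nu = 3/2 > 0 -> no constraint.
  x5: nu = 7 > 0 -> no constraint.
The atom(s) x1 violate the condition (nu = 0 but mu > 0). Therefore mu is NOT absolutely continuous w.r.t. nu.

no


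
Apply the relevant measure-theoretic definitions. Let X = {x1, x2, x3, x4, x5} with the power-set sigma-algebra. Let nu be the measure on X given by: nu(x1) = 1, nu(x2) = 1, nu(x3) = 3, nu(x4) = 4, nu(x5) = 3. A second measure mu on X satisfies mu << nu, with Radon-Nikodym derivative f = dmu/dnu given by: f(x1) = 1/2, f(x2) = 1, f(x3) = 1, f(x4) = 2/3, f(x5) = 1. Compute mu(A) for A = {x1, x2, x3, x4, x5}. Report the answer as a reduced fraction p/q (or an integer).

By the defining property of the Radon-Nikodym derivative, for every measurable set A,
  mu(A) = integral_A f dnu.
Since nu is a discrete measure concentrated on the atoms of X, the integral over A reduces to the sum
  mu(A) = sum_{x in A} f(x) * nu({x}).
Computing each term:
  x1: f(x1) * nu(x1) = 1/2 * 1 = 1/2.
  x2: f(x2) * nu(x2) = 1 * 1 = 1.
  x3: f(x3) * nu(x3) = 1 * 3 = 3.
  x4: f(x4) * nu(x4) = 2/3 * 4 = 8/3.
  x5: f(x5) * nu(x5) = 1 * 3 = 3.
Summing: mu(A) = 1/2 + 1 + 3 + 8/3 + 3 = 61/6.

61/6


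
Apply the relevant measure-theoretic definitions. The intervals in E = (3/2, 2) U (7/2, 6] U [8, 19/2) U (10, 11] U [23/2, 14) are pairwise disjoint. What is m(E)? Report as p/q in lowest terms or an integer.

For pairwise disjoint intervals, m(union_i I_i) = sum_i m(I_i),
and m is invariant under swapping open/closed endpoints (single points have measure 0).
So m(E) = sum_i (b_i - a_i).
  I_1 has length 2 - 3/2 = 1/2.
  I_2 has length 6 - 7/2 = 5/2.
  I_3 has length 19/2 - 8 = 3/2.
  I_4 has length 11 - 10 = 1.
  I_5 has length 14 - 23/2 = 5/2.
Summing:
  m(E) = 1/2 + 5/2 + 3/2 + 1 + 5/2 = 8.

8


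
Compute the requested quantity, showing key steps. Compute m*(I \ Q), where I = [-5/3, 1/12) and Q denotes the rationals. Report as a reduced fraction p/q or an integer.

The interval I = [-5/3, 1/12) has m(I) = 1/12 - (-5/3) = 7/4 (endpoints are measure-zero, so open/closed/half-open agree). Write I = (I cap Q) u (I \ Q). The rationals in I are countable, so m*(I cap Q) = 0 (cover each rational by intervals whose total length is arbitrarily small). By countable subadditivity m*(I) <= m*(I cap Q) + m*(I \ Q), hence m*(I \ Q) >= m(I) = 7/4. The reverse inequality m*(I \ Q) <= m*(I) = 7/4 is trivial since (I \ Q) is a subset of I. Therefore m*(I \ Q) = 7/4.

7/4


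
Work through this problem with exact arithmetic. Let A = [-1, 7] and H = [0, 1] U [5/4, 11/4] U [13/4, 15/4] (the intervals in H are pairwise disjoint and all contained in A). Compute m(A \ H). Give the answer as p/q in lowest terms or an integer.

The ambient interval has length m(A) = 7 - (-1) = 8.
Since the holes are disjoint and sit inside A, by finite additivity
  m(H) = sum_i (b_i - a_i), and m(A \ H) = m(A) - m(H).
Computing the hole measures:
  m(H_1) = 1 - 0 = 1.
  m(H_2) = 11/4 - 5/4 = 3/2.
  m(H_3) = 15/4 - 13/4 = 1/2.
Summed: m(H) = 1 + 3/2 + 1/2 = 3.
So m(A \ H) = 8 - 3 = 5.

5


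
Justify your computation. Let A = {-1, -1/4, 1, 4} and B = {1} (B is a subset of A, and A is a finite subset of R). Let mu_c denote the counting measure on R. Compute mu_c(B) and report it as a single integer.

Counting measure assigns mu_c(E) = |E| (number of elements) when E is finite.
B has 1 element(s), so mu_c(B) = 1.

1


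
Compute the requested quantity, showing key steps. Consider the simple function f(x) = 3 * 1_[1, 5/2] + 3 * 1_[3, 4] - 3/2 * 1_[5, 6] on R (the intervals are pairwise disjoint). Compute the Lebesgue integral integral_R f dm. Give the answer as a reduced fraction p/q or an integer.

For a simple function f = sum_i c_i * 1_{A_i} with disjoint A_i,
  integral f dm = sum_i c_i * m(A_i).
Lengths of the A_i:
  m(A_1) = 5/2 - 1 = 3/2.
  m(A_2) = 4 - 3 = 1.
  m(A_3) = 6 - 5 = 1.
Contributions c_i * m(A_i):
  (3) * (3/2) = 9/2.
  (3) * (1) = 3.
  (-3/2) * (1) = -3/2.
Total: 9/2 + 3 - 3/2 = 6.

6


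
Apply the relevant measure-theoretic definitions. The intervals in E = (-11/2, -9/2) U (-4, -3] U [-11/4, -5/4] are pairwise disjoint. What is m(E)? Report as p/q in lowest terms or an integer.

For pairwise disjoint intervals, m(union_i I_i) = sum_i m(I_i),
and m is invariant under swapping open/closed endpoints (single points have measure 0).
So m(E) = sum_i (b_i - a_i).
  I_1 has length -9/2 - (-11/2) = 1.
  I_2 has length -3 - (-4) = 1.
  I_3 has length -5/4 - (-11/4) = 3/2.
Summing:
  m(E) = 1 + 1 + 3/2 = 7/2.

7/2


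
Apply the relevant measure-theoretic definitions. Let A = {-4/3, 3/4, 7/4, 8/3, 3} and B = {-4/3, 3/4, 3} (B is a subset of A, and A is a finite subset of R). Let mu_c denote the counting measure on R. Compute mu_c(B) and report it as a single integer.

Counting measure assigns mu_c(E) = |E| (number of elements) when E is finite.
B has 3 element(s), so mu_c(B) = 3.

3


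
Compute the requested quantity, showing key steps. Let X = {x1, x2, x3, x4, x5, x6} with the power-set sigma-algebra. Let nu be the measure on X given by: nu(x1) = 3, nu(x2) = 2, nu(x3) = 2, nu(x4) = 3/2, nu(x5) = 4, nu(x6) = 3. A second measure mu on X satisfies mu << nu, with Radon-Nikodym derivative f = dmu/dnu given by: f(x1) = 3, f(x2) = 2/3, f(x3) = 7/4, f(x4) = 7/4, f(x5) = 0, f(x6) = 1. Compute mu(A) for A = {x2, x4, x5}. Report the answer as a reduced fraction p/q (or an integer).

By the defining property of the Radon-Nikodym derivative, for every measurable set A,
  mu(A) = integral_A f dnu.
Since nu is a discrete measure concentrated on the atoms of X, the integral over A reduces to the sum
  mu(A) = sum_{x in A} f(x) * nu({x}).
Computing each term:
  x2: f(x2) * nu(x2) = 2/3 * 2 = 4/3.
  x4: f(x4) * nu(x4) = 7/4 * 3/2 = 21/8.
  x5: f(x5) * nu(x5) = 0 * 4 = 0.
Summing: mu(A) = 4/3 + 21/8 + 0 = 95/24.

95/24


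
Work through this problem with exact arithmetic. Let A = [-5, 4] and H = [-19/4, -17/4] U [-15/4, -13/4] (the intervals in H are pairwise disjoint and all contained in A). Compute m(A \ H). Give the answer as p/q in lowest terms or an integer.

The ambient interval has length m(A) = 4 - (-5) = 9.
Since the holes are disjoint and sit inside A, by finite additivity
  m(H) = sum_i (b_i - a_i), and m(A \ H) = m(A) - m(H).
Computing the hole measures:
  m(H_1) = -17/4 - (-19/4) = 1/2.
  m(H_2) = -13/4 - (-15/4) = 1/2.
Summed: m(H) = 1/2 + 1/2 = 1.
So m(A \ H) = 9 - 1 = 8.

8


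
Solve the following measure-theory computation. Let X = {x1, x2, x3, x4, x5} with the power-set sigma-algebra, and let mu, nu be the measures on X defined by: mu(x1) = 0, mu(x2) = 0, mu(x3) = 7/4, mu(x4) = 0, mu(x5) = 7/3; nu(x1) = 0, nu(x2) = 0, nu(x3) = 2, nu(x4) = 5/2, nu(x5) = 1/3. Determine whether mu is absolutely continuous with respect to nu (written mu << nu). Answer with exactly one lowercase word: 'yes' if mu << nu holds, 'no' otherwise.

mu << nu means: every nu-null measurable set is also mu-null; equivalently, for every atom x, if nu({x}) = 0 then mu({x}) = 0.
Checking each atom:
  x1: nu = 0, mu = 0 -> consistent with mu << nu.
  x2: nu = 0, mu = 0 -> consistent with mu << nu.
  x3: nu = 2 > 0 -> no constraint.
  x4: nu = 5/2 > 0 -> no constraint.
  x5: nu = 1/3 > 0 -> no constraint.
No atom violates the condition. Therefore mu << nu.

yes


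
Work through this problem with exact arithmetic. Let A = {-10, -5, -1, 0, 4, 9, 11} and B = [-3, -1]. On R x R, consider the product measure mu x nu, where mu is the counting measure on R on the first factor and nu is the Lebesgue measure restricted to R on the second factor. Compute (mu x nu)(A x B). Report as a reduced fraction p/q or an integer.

For a measurable rectangle A x B, the product measure satisfies
  (mu x nu)(A x B) = mu(A) * nu(B).
  mu(A) = 7.
  nu(B) = 2.
  (mu x nu)(A x B) = 7 * 2 = 14.

14


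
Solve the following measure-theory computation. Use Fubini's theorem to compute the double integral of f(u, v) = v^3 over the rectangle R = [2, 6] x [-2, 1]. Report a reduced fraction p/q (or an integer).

f(u, v) is a tensor product of a function of u and a function of v, and both factors are bounded continuous (hence Lebesgue integrable) on the rectangle, so Fubini's theorem applies:
  integral_R f d(m x m) = (integral_a1^b1 1 du) * (integral_a2^b2 v^3 dv).
Inner integral in u: integral_{2}^{6} 1 du = (6^1 - 2^1)/1
  = 4.
Inner integral in v: integral_{-2}^{1} v^3 dv = (1^4 - (-2)^4)/4
  = -15/4.
Product: (4) * (-15/4) = -15.

-15


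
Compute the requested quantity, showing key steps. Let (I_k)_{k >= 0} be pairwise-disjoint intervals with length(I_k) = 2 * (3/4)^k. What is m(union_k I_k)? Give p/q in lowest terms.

By countable additivity of the Lebesgue measure on pairwise disjoint measurable sets,
  m(union_{k >= 0} I_k) = sum_{k >= 0} m(I_k) = sum_{k >= 0} a * r^k,
  with a = 2 and r = 3/4.
Since 0 < r = 3/4 < 1, the geometric series converges:
  sum_{k >= 0} a * r^k = a / (1 - r).
  = 2 / (1 - 3/4)
  = 2 / (1/4)
  = 8.

8


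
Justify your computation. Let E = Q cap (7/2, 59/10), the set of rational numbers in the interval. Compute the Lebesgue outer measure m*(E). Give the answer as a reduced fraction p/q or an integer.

E = Q cap (7/2, 59/10) is a subset of Q, which is countable. Enumerate Q = {q_1, q_2, ...}; for any eps > 0, cover q_k by the open interval (q_k - eps/2^(k+1), q_k + eps/2^(k+1)), of length eps/2^k. The total cover length is sum_{k>=1} eps/2^k = eps. Hence m*(E) <= m*(Q) <= eps for every eps > 0, and since outer measure is non-negative, m*(E) = 0.

0


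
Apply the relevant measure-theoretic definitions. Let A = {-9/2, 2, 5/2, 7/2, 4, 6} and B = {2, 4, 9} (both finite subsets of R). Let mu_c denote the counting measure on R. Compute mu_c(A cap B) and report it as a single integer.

Counting measure on a finite set equals cardinality. mu_c(A cap B) = |A cap B| (elements appearing in both).
Enumerating the elements of A that also lie in B gives 2 element(s).
So mu_c(A cap B) = 2.

2


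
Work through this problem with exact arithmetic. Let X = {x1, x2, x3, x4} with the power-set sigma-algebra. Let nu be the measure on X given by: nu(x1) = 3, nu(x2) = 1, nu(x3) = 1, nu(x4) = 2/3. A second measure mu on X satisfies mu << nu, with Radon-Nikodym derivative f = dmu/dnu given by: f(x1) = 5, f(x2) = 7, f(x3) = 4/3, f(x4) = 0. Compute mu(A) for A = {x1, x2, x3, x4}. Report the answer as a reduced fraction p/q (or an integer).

By the defining property of the Radon-Nikodym derivative, for every measurable set A,
  mu(A) = integral_A f dnu.
Since nu is a discrete measure concentrated on the atoms of X, the integral over A reduces to the sum
  mu(A) = sum_{x in A} f(x) * nu({x}).
Computing each term:
  x1: f(x1) * nu(x1) = 5 * 3 = 15.
  x2: f(x2) * nu(x2) = 7 * 1 = 7.
  x3: f(x3) * nu(x3) = 4/3 * 1 = 4/3.
  x4: f(x4) * nu(x4) = 0 * 2/3 = 0.
Summing: mu(A) = 15 + 7 + 4/3 + 0 = 70/3.

70/3


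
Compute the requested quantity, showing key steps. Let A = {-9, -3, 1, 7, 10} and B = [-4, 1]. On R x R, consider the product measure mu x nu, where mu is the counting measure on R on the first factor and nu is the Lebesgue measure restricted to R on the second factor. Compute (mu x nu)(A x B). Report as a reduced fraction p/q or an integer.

For a measurable rectangle A x B, the product measure satisfies
  (mu x nu)(A x B) = mu(A) * nu(B).
  mu(A) = 5.
  nu(B) = 5.
  (mu x nu)(A x B) = 5 * 5 = 25.

25


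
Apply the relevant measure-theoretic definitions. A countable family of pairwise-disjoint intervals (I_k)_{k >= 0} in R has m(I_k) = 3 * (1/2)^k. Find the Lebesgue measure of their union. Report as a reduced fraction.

By countable additivity of the Lebesgue measure on pairwise disjoint measurable sets,
  m(union_{k >= 0} I_k) = sum_{k >= 0} m(I_k) = sum_{k >= 0} a * r^k,
  with a = 3 and r = 1/2.
Since 0 < r = 1/2 < 1, the geometric series converges:
  sum_{k >= 0} a * r^k = a / (1 - r).
  = 3 / (1 - 1/2)
  = 3 / (1/2)
  = 6.

6


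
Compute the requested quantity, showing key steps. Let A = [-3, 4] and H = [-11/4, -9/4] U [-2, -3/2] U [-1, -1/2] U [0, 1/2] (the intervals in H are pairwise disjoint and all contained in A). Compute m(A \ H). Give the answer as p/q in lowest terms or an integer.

The ambient interval has length m(A) = 4 - (-3) = 7.
Since the holes are disjoint and sit inside A, by finite additivity
  m(H) = sum_i (b_i - a_i), and m(A \ H) = m(A) - m(H).
Computing the hole measures:
  m(H_1) = -9/4 - (-11/4) = 1/2.
  m(H_2) = -3/2 - (-2) = 1/2.
  m(H_3) = -1/2 - (-1) = 1/2.
  m(H_4) = 1/2 - 0 = 1/2.
Summed: m(H) = 1/2 + 1/2 + 1/2 + 1/2 = 2.
So m(A \ H) = 7 - 2 = 5.

5


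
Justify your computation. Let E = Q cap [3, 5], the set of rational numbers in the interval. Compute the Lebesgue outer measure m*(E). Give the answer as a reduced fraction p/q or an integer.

The set Q cap [3, 5] is countable (a subset of the countable set Q). Lebesgue outer measure of any countable set is 0: each singleton {q} has m*({q}) = 0, and by countable subadditivity m*(union_k {q_k}) <= sum_k m*({q_k}) = sum_k 0 = 0. The reverse inequality m*(E) >= 0 is automatic. So m*(Q cap [3, 5]) = 0.

0


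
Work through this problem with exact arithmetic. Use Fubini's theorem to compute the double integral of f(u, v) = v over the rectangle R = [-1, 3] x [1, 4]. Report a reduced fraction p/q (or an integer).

f(u, v) is a tensor product of a function of u and a function of v, and both factors are bounded continuous (hence Lebesgue integrable) on the rectangle, so Fubini's theorem applies:
  integral_R f d(m x m) = (integral_a1^b1 1 du) * (integral_a2^b2 v dv).
Inner integral in u: integral_{-1}^{3} 1 du = (3^1 - (-1)^1)/1
  = 4.
Inner integral in v: integral_{1}^{4} v dv = (4^2 - 1^2)/2
  = 15/2.
Product: (4) * (15/2) = 30.

30


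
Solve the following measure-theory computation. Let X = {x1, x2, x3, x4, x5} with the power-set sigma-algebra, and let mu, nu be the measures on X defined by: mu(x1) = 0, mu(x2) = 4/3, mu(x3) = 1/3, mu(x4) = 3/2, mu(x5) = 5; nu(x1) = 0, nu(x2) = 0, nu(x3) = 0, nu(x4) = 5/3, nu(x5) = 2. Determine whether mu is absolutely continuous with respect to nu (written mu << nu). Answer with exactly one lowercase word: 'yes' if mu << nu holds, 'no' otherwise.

mu << nu means: every nu-null measurable set is also mu-null; equivalently, for every atom x, if nu({x}) = 0 then mu({x}) = 0.
Checking each atom:
  x1: nu = 0, mu = 0 -> consistent with mu << nu.
  x2: nu = 0, mu = 4/3 > 0 -> violates mu << nu.
  x3: nu = 0, mu = 1/3 > 0 -> violates mu << nu.
  x4: nu = 5/3 > 0 -> no constraint.
  x5: nu = 2 > 0 -> no constraint.
The atom(s) x2, x3 violate the condition (nu = 0 but mu > 0). Therefore mu is NOT absolutely continuous w.r.t. nu.

no


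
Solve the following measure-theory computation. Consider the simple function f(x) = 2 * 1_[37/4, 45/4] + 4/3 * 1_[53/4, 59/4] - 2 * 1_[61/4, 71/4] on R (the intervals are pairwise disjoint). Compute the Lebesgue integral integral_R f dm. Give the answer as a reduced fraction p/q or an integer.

For a simple function f = sum_i c_i * 1_{A_i} with disjoint A_i,
  integral f dm = sum_i c_i * m(A_i).
Lengths of the A_i:
  m(A_1) = 45/4 - 37/4 = 2.
  m(A_2) = 59/4 - 53/4 = 3/2.
  m(A_3) = 71/4 - 61/4 = 5/2.
Contributions c_i * m(A_i):
  (2) * (2) = 4.
  (4/3) * (3/2) = 2.
  (-2) * (5/2) = -5.
Total: 4 + 2 - 5 = 1.

1


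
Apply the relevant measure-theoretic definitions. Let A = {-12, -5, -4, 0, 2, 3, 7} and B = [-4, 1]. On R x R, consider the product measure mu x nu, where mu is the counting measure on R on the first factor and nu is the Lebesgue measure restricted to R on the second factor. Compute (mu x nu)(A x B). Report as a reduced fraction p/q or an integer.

For a measurable rectangle A x B, the product measure satisfies
  (mu x nu)(A x B) = mu(A) * nu(B).
  mu(A) = 7.
  nu(B) = 5.
  (mu x nu)(A x B) = 7 * 5 = 35.

35


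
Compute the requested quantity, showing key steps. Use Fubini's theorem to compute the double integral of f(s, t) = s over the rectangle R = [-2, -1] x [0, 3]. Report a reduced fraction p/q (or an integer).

f(s, t) is a tensor product of a function of s and a function of t, and both factors are bounded continuous (hence Lebesgue integrable) on the rectangle, so Fubini's theorem applies:
  integral_R f d(m x m) = (integral_a1^b1 s ds) * (integral_a2^b2 1 dt).
Inner integral in s: integral_{-2}^{-1} s ds = ((-1)^2 - (-2)^2)/2
  = -3/2.
Inner integral in t: integral_{0}^{3} 1 dt = (3^1 - 0^1)/1
  = 3.
Product: (-3/2) * (3) = -9/2.

-9/2


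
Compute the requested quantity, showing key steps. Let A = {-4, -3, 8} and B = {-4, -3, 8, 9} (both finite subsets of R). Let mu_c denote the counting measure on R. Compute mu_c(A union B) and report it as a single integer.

Counting measure on a finite set equals cardinality. By inclusion-exclusion, |A union B| = |A| + |B| - |A cap B|.
|A| = 3, |B| = 4, |A cap B| = 3.
So mu_c(A union B) = 3 + 4 - 3 = 4.

4
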